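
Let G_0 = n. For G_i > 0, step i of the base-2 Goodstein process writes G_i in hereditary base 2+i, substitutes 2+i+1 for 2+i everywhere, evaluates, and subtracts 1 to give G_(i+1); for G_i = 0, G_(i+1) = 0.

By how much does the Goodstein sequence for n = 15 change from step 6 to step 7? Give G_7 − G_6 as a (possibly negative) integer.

i=0: 15 = 2^(2 + 1) + 2^2 + 2 + 1 (b=2); 2→3: 3^(3 + 1) + 3^3 + 3 + 1 = 112; 112−1 = 111
i=1: 111 = 3^(3 + 1) + 3^3 + 3 (b=3); 3→4: 4^(4 + 1) + 4^4 + 4 = 1284; 1284−1 = 1283
i=2: 1283 = 4^(4 + 1) + 4^4 + 3 (b=4); 4→5: 5^(5 + 1) + 5^5 + 3 = 18753; 18753−1 = 18752
i=3: 18752 = 5^(5 + 1) + 5^5 + 2 (b=5); 5→6: 6^(6 + 1) + 6^6 + 2 = 326594; 326594−1 = 326593
i=4: 326593 = 6^(6 + 1) + 6^6 + 1 (b=6); 6→7: 7^(7 + 1) + 7^7 + 1 = 6588345; 6588345−1 = 6588344
i=5: 6588344 = 7^(7 + 1) + 7^7 (b=7); 7→8: 8^(8 + 1) + 8^8 = 150994944; 150994944−1 = 150994943
i=6: 150994943 = 8^(8 + 1) + 7·8^7 + 7·8^6 + 7·8^5 + 7·8^4 + 7·8^3 + 7·8^2 + 7·8 + 7 (b=8); 8→9: 9^(9 + 1) + 7·9^7 + 7·9^6 + 7·9^5 + 7·9^4 + 7·9^3 + 7·9^2 + 7·9 + 7 = 3524450281; 3524450281−1 = 3524450280

3373455337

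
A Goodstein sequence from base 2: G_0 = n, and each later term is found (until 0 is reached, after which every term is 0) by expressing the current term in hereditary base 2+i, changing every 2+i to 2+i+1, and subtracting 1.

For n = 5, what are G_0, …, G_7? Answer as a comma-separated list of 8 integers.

5, 27, 255, 467, 775, 1197, 1751, 2454

G_0 = 5. HB_2(5) = 2^2 + 1. Bump = 28. G_1 = 27.
G_1 = 27. HB_3(27) = 3^3. Bump = 256. G_2 = 255.
G_2 = 255. HB_4(255) = 3·4^3 + 3·4^2 + 3·4 + 3. Bump = 468. G_3 = 467.
G_3 = 467. HB_5(467) = 3·5^3 + 3·5^2 + 3·5 + 2. Bump = 776. G_4 = 775.
G_4 = 775. HB_6(775) = 3·6^3 + 3·6^2 + 3·6 + 1. Bump = 1198. G_5 = 1197.
G_5 = 1197. HB_7(1197) = 3·7^3 + 3·7^2 + 3·7. Bump = 1752. G_6 = 1751.
G_6 = 1751. HB_8(1751) = 3·8^3 + 3·8^2 + 2·8 + 7. Bump = 2455. G_7 = 2454.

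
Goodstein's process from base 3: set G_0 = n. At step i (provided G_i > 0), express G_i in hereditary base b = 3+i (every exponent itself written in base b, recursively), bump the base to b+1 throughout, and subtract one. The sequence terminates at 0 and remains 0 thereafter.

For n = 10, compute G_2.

G_0 = 10. HB_3(10) = 3^2 + 1. Bump = 17. G_1 = 16.
G_1 = 16. HB_4(16) = 4^2. Bump = 25. G_2 = 24.
G_2 = 24. HB_5(24) = 4·5 + 4. Bump = 28. G_3 = 27.

24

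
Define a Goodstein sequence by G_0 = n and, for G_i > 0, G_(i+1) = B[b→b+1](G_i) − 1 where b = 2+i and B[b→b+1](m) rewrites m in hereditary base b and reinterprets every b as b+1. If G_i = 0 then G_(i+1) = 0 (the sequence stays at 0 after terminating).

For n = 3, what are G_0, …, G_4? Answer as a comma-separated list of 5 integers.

3 —HB2→ 2 + 1 —bump→ 3 + 1 = 4 —(−1)→ 3
3 —HB3→ 3 —bump→ 4 = 4 —(−1)→ 3
3 —HB4→ 3 —bump→ 3 = 3 —(−1)→ 2
2 —HB5→ 2 —bump→ 2 = 2 —(−1)→ 1

3, 3, 3, 2, 1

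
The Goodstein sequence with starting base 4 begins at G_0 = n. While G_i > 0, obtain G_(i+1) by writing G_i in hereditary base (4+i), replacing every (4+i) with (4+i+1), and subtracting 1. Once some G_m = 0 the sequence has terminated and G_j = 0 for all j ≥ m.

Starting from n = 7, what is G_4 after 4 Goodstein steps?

G_0 = 7. HB_4(7) = 4 + 3. Bump = 8. G_1 = 7.
G_1 = 7. HB_5(7) = 5 + 2. Bump = 8. G_2 = 7.
G_2 = 7. HB_6(7) = 6 + 1. Bump = 8. G_3 = 7.
G_3 = 7. HB_7(7) = 7. Bump = 8. G_4 = 7.
G_4 = 7. HB_8(7) = 7. Bump = 7. G_5 = 6.

7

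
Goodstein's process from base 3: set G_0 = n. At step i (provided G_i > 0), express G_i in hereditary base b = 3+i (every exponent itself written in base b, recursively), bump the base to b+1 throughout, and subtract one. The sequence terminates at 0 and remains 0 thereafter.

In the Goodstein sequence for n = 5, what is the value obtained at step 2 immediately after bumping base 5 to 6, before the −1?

6

G_0 = 5. HB_3(5) = 3 + 2. Bump = 6. G_1 = 5.
G_1 = 5. HB_4(5) = 4 + 1. Bump = 6. G_2 = 5.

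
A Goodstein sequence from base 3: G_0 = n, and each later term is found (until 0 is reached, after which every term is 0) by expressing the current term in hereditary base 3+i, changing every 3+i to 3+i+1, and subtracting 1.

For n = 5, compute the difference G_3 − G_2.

0

G_0=5  [base 3] 3 + 2  →[3↦4]→  4 + 2 = 6  −1 ⇒ G_1=5
G_1=5  [base 4] 4 + 1  →[4↦5]→  5 + 1 = 6  −1 ⇒ G_2=5
G_2=5  [base 5] 5  →[5↦6]→  6 = 6  −1 ⇒ G_3=5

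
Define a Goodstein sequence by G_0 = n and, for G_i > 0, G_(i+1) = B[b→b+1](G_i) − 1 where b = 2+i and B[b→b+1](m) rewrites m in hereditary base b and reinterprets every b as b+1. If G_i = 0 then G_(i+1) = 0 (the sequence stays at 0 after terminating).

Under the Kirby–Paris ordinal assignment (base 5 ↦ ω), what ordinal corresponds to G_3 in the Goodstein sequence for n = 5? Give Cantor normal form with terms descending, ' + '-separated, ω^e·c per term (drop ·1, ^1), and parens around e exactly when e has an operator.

[0] 5 ≡ 2^2 + 1 (base 2). Lift 3: 28. −1: 27.
[1] 27 ≡ 3^3 (base 3). Lift 4: 256. −1: 255.
[2] 255 ≡ 3·4^3 + 3·4^2 + 3·4 + 3 (base 4). Lift 5: 468. −1: 467.
[3] 467 ≡ 3·5^3 + 3·5^2 + 3·5 + 2 (base 5). Lift 6: 776. −1: 775.

ω^3·3 + ω^2·3 + ω·3 + 2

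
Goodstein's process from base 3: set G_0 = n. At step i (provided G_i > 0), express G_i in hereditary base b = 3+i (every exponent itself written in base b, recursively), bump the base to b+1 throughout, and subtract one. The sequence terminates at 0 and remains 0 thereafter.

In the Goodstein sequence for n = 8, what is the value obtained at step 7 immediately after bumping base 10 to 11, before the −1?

12

base 3: 8 = 2·3 + 2; at 4: 2·4 + 2 = 10; next = 9
base 4: 9 = 2·4 + 1; at 5: 2·5 + 1 = 11; next = 10
base 5: 10 = 2·5; at 6: 2·6 = 12; next = 11
base 6: 11 = 6 + 5; at 7: 7 + 5 = 12; next = 11
base 7: 11 = 7 + 4; at 8: 8 + 4 = 12; next = 11
base 8: 11 = 8 + 3; at 9: 9 + 3 = 12; next = 11
base 9: 11 = 9 + 2; at 10: 10 + 2 = 12; next = 11
base 10: 11 = 10 + 1; at 11: 11 + 1 = 12; next = 11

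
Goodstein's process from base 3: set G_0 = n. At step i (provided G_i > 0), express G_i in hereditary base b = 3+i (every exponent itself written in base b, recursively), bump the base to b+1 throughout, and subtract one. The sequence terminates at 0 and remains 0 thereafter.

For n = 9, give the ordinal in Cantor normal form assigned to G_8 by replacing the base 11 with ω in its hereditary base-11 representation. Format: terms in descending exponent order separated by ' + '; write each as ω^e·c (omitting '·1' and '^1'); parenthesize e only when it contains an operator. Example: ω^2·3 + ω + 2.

(0) 9|_3 = 3^2 ↦ 4^2|_4 = 16 ⇒ 15
(1) 15|_4 = 3·4 + 3 ↦ 3·5 + 3|_5 = 18 ⇒ 17
(2) 17|_5 = 3·5 + 2 ↦ 3·6 + 2|_6 = 20 ⇒ 19
(3) 19|_6 = 3·6 + 1 ↦ 3·7 + 1|_7 = 22 ⇒ 21
(4) 21|_7 = 3·7 ↦ 3·8|_8 = 24 ⇒ 23
(5) 23|_8 = 2·8 + 7 ↦ 2·9 + 7|_9 = 25 ⇒ 24
(6) 24|_9 = 2·9 + 6 ↦ 2·10 + 6|_10 = 26 ⇒ 25
(7) 25|_10 = 2·10 + 5 ↦ 2·11 + 5|_11 = 27 ⇒ 26

ω·2 + 4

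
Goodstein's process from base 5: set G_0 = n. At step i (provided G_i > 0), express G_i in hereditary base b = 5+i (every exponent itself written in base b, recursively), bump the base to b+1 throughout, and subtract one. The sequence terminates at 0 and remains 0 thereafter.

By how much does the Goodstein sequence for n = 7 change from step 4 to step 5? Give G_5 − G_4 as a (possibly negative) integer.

-1

G_0=7  [base 5] 5 + 2  →[5↦6]→  6 + 2 = 8  −1 ⇒ G_1=7
G_1=7  [base 6] 6 + 1  →[6↦7]→  7 + 1 = 8  −1 ⇒ G_2=7
G_2=7  [base 7] 7  →[7↦8]→  8 = 8  −1 ⇒ G_3=7
G_3=7  [base 8] 7  →[8↦9]→  7 = 7  −1 ⇒ G_4=6
G_4=6  [base 9] 6  →[9↦10]→  6 = 6  −1 ⇒ G_5=5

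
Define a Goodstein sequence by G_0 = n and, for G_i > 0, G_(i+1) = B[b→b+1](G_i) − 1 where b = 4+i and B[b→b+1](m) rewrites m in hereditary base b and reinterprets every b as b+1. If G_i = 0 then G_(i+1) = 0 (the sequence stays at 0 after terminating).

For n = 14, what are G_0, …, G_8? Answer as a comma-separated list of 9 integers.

14, 16, 18, 20, 21, 22, 23, 24, 25

14 —HB4→ 3·4 + 2 —bump→ 3·5 + 2 = 17 —(−1)→ 16
16 —HB5→ 3·5 + 1 —bump→ 3·6 + 1 = 19 —(−1)→ 18
18 —HB6→ 3·6 —bump→ 3·7 = 21 —(−1)→ 20
20 —HB7→ 2·7 + 6 —bump→ 2·8 + 6 = 22 —(−1)→ 21
21 —HB8→ 2·8 + 5 —bump→ 2·9 + 5 = 23 —(−1)→ 22
22 —HB9→ 2·9 + 4 —bump→ 2·10 + 4 = 24 —(−1)→ 23
23 —HB10→ 2·10 + 3 —bump→ 2·11 + 3 = 25 —(−1)→ 24
24 —HB11→ 2·11 + 2 —bump→ 2·12 + 2 = 26 —(−1)→ 25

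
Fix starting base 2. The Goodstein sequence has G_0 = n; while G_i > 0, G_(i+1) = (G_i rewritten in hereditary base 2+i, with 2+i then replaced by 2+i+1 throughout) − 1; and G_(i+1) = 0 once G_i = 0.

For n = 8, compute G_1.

G_0=8  [base 2] 2^(2 + 1)  →[2↦3]→  3^(3 + 1) = 81  −1 ⇒ G_1=80
G_1=80  [base 3] 2·3^3 + 2·3^2 + 2·3 + 2  →[3↦4]→  2·4^4 + 2·4^2 + 2·4 + 2 = 554  −1 ⇒ G_2=553

80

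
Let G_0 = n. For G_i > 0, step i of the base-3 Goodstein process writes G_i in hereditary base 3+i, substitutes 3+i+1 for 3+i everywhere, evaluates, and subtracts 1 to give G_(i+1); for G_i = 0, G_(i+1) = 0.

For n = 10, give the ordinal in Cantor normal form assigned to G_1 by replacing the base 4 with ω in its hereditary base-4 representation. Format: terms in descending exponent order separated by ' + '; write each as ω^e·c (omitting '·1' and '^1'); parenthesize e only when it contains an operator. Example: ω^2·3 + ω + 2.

ω^2

G_0=10  [base 3] 3^2 + 1  →[3↦4]→  4^2 + 1 = 17  −1 ⇒ G_1=16
G_1=16  [base 4] 4^2  →[4↦5]→  5^2 = 25  −1 ⇒ G_2=24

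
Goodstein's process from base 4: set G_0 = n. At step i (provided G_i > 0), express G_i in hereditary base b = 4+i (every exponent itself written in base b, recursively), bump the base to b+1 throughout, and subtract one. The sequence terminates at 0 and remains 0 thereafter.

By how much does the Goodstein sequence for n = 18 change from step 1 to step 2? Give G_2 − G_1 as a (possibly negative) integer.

18 —HB4→ 4^2 + 2 —bump→ 5^2 + 2 = 27 —(−1)→ 26
26 —HB5→ 5^2 + 1 —bump→ 6^2 + 1 = 37 —(−1)→ 36

10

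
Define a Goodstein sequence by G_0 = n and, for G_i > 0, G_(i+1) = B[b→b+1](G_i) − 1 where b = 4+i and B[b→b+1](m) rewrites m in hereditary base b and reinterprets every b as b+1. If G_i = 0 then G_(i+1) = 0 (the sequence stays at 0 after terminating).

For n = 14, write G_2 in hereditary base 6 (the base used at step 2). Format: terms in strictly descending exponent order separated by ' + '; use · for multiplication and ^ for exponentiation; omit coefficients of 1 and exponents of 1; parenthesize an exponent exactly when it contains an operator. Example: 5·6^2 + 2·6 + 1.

14 —HB4→ 3·4 + 2 —bump→ 3·5 + 2 = 17 —(−1)→ 16
16 —HB5→ 3·5 + 1 —bump→ 3·6 + 1 = 19 —(−1)→ 18
18 —HB6→ 3·6 —bump→ 3·7 = 21 —(−1)→ 20

3·6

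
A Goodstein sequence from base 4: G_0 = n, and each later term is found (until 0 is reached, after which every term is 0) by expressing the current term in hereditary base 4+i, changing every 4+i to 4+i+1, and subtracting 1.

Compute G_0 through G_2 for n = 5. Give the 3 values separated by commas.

i=0: 5 = 4 + 1 (b=4); 4→5: 5 + 1 = 6; 6−1 = 5
i=1: 5 = 5 (b=5); 5→6: 6 = 6; 6−1 = 5

5, 5, 5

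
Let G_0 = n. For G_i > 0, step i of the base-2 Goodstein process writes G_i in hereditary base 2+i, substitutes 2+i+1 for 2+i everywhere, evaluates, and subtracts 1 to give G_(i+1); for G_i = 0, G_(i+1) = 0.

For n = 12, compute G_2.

1065

(0) 12|_2 = 2^(2 + 1) + 2^2 ↦ 3^(3 + 1) + 3^3|_3 = 108 ⇒ 107
(1) 107|_3 = 3^(3 + 1) + 2·3^2 + 2·3 + 2 ↦ 4^(4 + 1) + 2·4^2 + 2·4 + 2|_4 = 1066 ⇒ 1065
(2) 1065|_4 = 4^(4 + 1) + 2·4^2 + 2·4 + 1 ↦ 5^(5 + 1) + 2·5^2 + 2·5 + 1|_5 = 15686 ⇒ 15685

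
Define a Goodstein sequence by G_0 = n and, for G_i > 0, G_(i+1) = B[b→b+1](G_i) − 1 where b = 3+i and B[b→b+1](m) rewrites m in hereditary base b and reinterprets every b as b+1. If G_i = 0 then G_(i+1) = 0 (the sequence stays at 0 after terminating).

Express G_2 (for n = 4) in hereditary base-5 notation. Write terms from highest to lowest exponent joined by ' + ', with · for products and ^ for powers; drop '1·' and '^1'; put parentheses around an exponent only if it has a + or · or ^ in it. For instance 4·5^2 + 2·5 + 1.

4

[0] 4 ≡ 3 + 1 (base 3). Lift 4: 5. −1: 4.
[1] 4 ≡ 4 (base 4). Lift 5: 5. −1: 4.
[2] 4 ≡ 4 (base 5). Lift 6: 4. −1: 3.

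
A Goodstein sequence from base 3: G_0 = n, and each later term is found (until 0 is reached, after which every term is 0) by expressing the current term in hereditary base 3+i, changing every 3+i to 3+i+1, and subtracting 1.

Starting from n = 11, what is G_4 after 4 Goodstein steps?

39

[0] 11 ≡ 3^2 + 2 (base 3). Lift 4: 18. −1: 17.
[1] 17 ≡ 4^2 + 1 (base 4). Lift 5: 26. −1: 25.
[2] 25 ≡ 5^2 (base 5). Lift 6: 36. −1: 35.
[3] 35 ≡ 5·6 + 5 (base 6). Lift 7: 40. −1: 39.
[4] 39 ≡ 5·7 + 4 (base 7). Lift 8: 44. −1: 43.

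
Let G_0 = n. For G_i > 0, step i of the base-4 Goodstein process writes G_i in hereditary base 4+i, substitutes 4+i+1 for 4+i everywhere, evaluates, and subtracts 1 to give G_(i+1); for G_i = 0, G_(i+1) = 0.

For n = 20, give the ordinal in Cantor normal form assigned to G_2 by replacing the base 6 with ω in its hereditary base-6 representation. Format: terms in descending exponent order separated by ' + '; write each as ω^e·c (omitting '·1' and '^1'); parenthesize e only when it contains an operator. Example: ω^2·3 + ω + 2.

ω^2 + 3

20 —HB4→ 4^2 + 4 —bump→ 5^2 + 5 = 30 —(−1)→ 29
29 —HB5→ 5^2 + 4 —bump→ 6^2 + 4 = 40 —(−1)→ 39
39 —HB6→ 6^2 + 3 —bump→ 7^2 + 3 = 52 —(−1)→ 51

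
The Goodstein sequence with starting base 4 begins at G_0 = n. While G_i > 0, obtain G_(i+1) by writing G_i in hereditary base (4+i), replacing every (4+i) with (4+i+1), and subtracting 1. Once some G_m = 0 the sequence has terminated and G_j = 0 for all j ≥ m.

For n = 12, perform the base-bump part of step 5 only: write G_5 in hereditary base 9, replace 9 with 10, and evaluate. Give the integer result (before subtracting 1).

20

G_0=12  [base 4] 3·4  →[4↦5]→  3·5 = 15  −1 ⇒ G_1=14
G_1=14  [base 5] 2·5 + 4  →[5↦6]→  2·6 + 4 = 16  −1 ⇒ G_2=15
G_2=15  [base 6] 2·6 + 3  →[6↦7]→  2·7 + 3 = 17  −1 ⇒ G_3=16
G_3=16  [base 7] 2·7 + 2  →[7↦8]→  2·8 + 2 = 18  −1 ⇒ G_4=17
G_4=17  [base 8] 2·8 + 1  →[8↦9]→  2·9 + 1 = 19  −1 ⇒ G_5=18
G_5=18  [base 9] 2·9  →[9↦10]→  2·10 = 20  −1 ⇒ G_6=19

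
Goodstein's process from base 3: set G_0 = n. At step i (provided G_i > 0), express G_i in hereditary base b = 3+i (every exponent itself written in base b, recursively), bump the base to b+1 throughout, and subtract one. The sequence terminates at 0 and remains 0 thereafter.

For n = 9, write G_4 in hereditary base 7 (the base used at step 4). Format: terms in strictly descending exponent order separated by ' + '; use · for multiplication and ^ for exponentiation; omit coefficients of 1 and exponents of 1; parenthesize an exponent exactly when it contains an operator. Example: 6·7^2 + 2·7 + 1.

base 3: 9 = 3^2; at 4: 4^2 = 16; next = 15
base 4: 15 = 3·4 + 3; at 5: 3·5 + 3 = 18; next = 17
base 5: 17 = 3·5 + 2; at 6: 3·6 + 2 = 20; next = 19
base 6: 19 = 3·6 + 1; at 7: 3·7 + 1 = 22; next = 21
base 7: 21 = 3·7; at 8: 3·8 = 24; next = 23

3·7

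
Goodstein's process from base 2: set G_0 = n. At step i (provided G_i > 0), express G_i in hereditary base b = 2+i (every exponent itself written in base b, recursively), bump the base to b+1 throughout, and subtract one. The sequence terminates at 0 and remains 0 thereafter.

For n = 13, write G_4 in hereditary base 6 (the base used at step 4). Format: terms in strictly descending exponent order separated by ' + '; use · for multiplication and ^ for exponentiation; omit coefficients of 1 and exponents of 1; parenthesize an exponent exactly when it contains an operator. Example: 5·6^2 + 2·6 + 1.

i=0: 13 = 2^(2 + 1) + 2^2 + 1 (b=2); 2→3: 3^(3 + 1) + 3^3 + 1 = 109; 109−1 = 108
i=1: 108 = 3^(3 + 1) + 3^3 (b=3); 3→4: 4^(4 + 1) + 4^4 = 1280; 1280−1 = 1279
i=2: 1279 = 4^(4 + 1) + 3·4^3 + 3·4^2 + 3·4 + 3 (b=4); 4→5: 5^(5 + 1) + 3·5^3 + 3·5^2 + 3·5 + 3 = 16093; 16093−1 = 16092
i=3: 16092 = 5^(5 + 1) + 3·5^3 + 3·5^2 + 3·5 + 2 (b=5); 5→6: 6^(6 + 1) + 3·6^3 + 3·6^2 + 3·6 + 2 = 280712; 280712−1 = 280711
i=4: 280711 = 6^(6 + 1) + 3·6^3 + 3·6^2 + 3·6 + 1 (b=6); 6→7: 7^(7 + 1) + 3·7^3 + 3·7^2 + 3·7 + 1 = 5765999; 5765999−1 = 5765998

6^(6 + 1) + 3·6^3 + 3·6^2 + 3·6 + 1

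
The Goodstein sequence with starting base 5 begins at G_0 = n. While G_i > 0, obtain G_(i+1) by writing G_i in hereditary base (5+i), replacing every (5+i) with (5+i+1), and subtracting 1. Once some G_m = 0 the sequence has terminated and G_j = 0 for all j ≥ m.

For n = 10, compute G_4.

G_0 = 10. HB_5(10) = 2·5. Bump = 12. G_1 = 11.
G_1 = 11. HB_6(11) = 6 + 5. Bump = 12. G_2 = 11.
G_2 = 11. HB_7(11) = 7 + 4. Bump = 12. G_3 = 11.
G_3 = 11. HB_8(11) = 8 + 3. Bump = 12. G_4 = 11.
G_4 = 11. HB_9(11) = 9 + 2. Bump = 12. G_5 = 11.

11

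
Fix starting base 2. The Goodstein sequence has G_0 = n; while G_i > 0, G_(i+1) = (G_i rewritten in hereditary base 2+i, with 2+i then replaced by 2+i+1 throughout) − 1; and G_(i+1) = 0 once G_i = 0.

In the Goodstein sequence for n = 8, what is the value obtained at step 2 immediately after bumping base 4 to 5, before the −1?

6311

G_0=8  [base 2] 2^(2 + 1)  →[2↦3]→  3^(3 + 1) = 81  −1 ⇒ G_1=80
G_1=80  [base 3] 2·3^3 + 2·3^2 + 2·3 + 2  →[3↦4]→  2·4^4 + 2·4^2 + 2·4 + 2 = 554  −1 ⇒ G_2=553
G_2=553  [base 4] 2·4^4 + 2·4^2 + 2·4 + 1  →[4↦5]→  2·5^5 + 2·5^2 + 2·5 + 1 = 6311  −1 ⇒ G_3=6310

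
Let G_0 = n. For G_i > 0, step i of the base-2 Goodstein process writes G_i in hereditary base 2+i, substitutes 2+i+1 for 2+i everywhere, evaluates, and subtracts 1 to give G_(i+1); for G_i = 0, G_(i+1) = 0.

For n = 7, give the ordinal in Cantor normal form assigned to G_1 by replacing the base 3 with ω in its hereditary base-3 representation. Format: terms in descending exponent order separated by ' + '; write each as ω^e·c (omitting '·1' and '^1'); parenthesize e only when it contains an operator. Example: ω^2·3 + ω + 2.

(0) 7|_2 = 2^2 + 2 + 1 ↦ 3^3 + 3 + 1|_3 = 31 ⇒ 30
(1) 30|_3 = 3^3 + 3 ↦ 4^4 + 4|_4 = 260 ⇒ 259

ω^ω + ω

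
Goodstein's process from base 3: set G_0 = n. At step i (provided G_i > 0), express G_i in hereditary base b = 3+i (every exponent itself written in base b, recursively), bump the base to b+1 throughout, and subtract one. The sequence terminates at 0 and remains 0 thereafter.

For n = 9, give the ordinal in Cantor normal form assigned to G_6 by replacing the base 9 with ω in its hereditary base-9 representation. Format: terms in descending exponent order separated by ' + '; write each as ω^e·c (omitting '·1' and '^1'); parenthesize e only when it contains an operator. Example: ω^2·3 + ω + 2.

ω·2 + 6

9 —HB3→ 3^2 —bump→ 4^2 = 16 —(−1)→ 15
15 —HB4→ 3·4 + 3 —bump→ 3·5 + 3 = 18 —(−1)→ 17
17 —HB5→ 3·5 + 2 —bump→ 3·6 + 2 = 20 —(−1)→ 19
19 —HB6→ 3·6 + 1 —bump→ 3·7 + 1 = 22 —(−1)→ 21
21 —HB7→ 3·7 —bump→ 3·8 = 24 —(−1)→ 23
23 —HB8→ 2·8 + 7 —bump→ 2·9 + 7 = 25 —(−1)→ 24
24 —HB9→ 2·9 + 6 —bump→ 2·10 + 6 = 26 —(−1)→ 25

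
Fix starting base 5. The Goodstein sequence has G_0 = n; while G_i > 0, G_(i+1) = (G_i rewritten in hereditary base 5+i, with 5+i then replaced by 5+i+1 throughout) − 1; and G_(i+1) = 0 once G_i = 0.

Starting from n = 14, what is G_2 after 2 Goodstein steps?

16

14 —HB5→ 2·5 + 4 —bump→ 2·6 + 4 = 16 —(−1)→ 15
15 —HB6→ 2·6 + 3 —bump→ 2·7 + 3 = 17 —(−1)→ 16
16 —HB7→ 2·7 + 2 —bump→ 2·8 + 2 = 18 —(−1)→ 17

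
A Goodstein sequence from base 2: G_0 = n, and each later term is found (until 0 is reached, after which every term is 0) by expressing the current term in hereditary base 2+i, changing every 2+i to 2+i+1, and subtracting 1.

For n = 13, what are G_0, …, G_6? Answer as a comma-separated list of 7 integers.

13 —HB2→ 2^(2 + 1) + 2^2 + 1 —bump→ 3^(3 + 1) + 3^3 + 1 = 109 —(−1)→ 108
108 —HB3→ 3^(3 + 1) + 3^3 —bump→ 4^(4 + 1) + 4^4 = 1280 —(−1)→ 1279
1279 —HB4→ 4^(4 + 1) + 3·4^3 + 3·4^2 + 3·4 + 3 —bump→ 5^(5 + 1) + 3·5^3 + 3·5^2 + 3·5 + 3 = 16093 —(−1)→ 16092
16092 —HB5→ 5^(5 + 1) + 3·5^3 + 3·5^2 + 3·5 + 2 —bump→ 6^(6 + 1) + 3·6^3 + 3·6^2 + 3·6 + 2 = 280712 —(−1)→ 280711
280711 —HB6→ 6^(6 + 1) + 3·6^3 + 3·6^2 + 3·6 + 1 —bump→ 7^(7 + 1) + 3·7^3 + 3·7^2 + 3·7 + 1 = 5765999 —(−1)→ 5765998
5765998 —HB7→ 7^(7 + 1) + 3·7^3 + 3·7^2 + 3·7 —bump→ 8^(8 + 1) + 3·8^3 + 3·8^2 + 3·8 = 134219480 —(−1)→ 134219479

13, 108, 1279, 16092, 280711, 5765998, 134219479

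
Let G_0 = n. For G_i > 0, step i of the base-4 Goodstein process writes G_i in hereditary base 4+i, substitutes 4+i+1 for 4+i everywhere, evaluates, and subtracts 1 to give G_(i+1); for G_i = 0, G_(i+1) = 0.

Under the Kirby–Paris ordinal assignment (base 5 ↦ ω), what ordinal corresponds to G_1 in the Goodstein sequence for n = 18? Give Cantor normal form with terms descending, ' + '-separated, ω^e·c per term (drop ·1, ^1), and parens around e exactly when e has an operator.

ω^2 + 1

step 0: 18 = 4^2 + 2; sub 5 for 4: 5^2 + 2; = 27; G_1 = 27−1 = 26
step 1: 26 = 5^2 + 1; sub 6 for 5: 6^2 + 1; = 37; G_2 = 37−1 = 36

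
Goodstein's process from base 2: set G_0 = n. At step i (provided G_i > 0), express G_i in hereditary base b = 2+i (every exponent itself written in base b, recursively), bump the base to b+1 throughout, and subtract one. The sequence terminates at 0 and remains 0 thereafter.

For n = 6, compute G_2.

base 2: 6 = 2^2 + 2; at 3: 3^3 + 3 = 30; next = 29
base 3: 29 = 3^3 + 2; at 4: 4^4 + 2 = 258; next = 257
base 4: 257 = 4^4 + 1; at 5: 5^5 + 1 = 3126; next = 3125

257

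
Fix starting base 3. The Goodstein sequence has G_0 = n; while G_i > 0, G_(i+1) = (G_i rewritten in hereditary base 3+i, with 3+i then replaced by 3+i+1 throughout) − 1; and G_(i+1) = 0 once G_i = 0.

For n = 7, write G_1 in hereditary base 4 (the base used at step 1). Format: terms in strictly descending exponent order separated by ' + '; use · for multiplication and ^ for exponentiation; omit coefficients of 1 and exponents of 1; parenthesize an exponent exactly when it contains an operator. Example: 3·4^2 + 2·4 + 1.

7 —HB3→ 2·3 + 1 —bump→ 2·4 + 1 = 9 —(−1)→ 8
8 —HB4→ 2·4 —bump→ 2·5 = 10 —(−1)→ 9

2·4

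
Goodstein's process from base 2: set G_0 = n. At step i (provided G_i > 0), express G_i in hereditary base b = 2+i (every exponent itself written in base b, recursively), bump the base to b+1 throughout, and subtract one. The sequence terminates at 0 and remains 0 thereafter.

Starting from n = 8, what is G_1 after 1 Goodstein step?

step 0: 8 = 2^(2 + 1); sub 3 for 2: 3^(3 + 1); = 81; G_1 = 81−1 = 80
step 1: 80 = 2·3^3 + 2·3^2 + 2·3 + 2; sub 4 for 3: 2·4^4 + 2·4^2 + 2·4 + 2; = 554; G_2 = 554−1 = 553

80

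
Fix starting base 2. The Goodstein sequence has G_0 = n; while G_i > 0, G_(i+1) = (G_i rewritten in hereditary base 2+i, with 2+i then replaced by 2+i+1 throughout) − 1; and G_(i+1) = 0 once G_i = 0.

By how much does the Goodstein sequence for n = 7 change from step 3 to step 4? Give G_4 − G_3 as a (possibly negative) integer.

7 —HB2→ 2^2 + 2 + 1 —bump→ 3^3 + 3 + 1 = 31 —(−1)→ 30
30 —HB3→ 3^3 + 3 —bump→ 4^4 + 4 = 260 —(−1)→ 259
259 —HB4→ 4^4 + 3 —bump→ 5^5 + 3 = 3128 —(−1)→ 3127
3127 —HB5→ 5^5 + 2 —bump→ 6^6 + 2 = 46658 —(−1)→ 46657

43530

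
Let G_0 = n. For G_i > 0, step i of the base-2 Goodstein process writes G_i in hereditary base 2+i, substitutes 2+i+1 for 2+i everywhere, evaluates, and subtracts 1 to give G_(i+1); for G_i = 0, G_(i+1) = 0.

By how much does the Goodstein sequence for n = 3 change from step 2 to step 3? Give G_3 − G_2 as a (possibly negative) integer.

base 2: 3 = 2 + 1; at 3: 3 + 1 = 4; next = 3
base 3: 3 = 3; at 4: 4 = 4; next = 3
base 4: 3 = 3; at 5: 3 = 3; next = 2

-1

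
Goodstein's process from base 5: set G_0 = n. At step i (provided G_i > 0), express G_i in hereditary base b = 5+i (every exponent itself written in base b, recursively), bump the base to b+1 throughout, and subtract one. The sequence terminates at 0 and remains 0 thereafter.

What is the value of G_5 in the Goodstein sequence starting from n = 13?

17

13 —HB5→ 2·5 + 3 —bump→ 2·6 + 3 = 15 —(−1)→ 14
14 —HB6→ 2·6 + 2 —bump→ 2·7 + 2 = 16 —(−1)→ 15
15 —HB7→ 2·7 + 1 —bump→ 2·8 + 1 = 17 —(−1)→ 16
16 —HB8→ 2·8 —bump→ 2·9 = 18 —(−1)→ 17
17 —HB9→ 9 + 8 —bump→ 10 + 8 = 18 —(−1)→ 17
17 —HB10→ 10 + 7 —bump→ 11 + 7 = 18 —(−1)→ 17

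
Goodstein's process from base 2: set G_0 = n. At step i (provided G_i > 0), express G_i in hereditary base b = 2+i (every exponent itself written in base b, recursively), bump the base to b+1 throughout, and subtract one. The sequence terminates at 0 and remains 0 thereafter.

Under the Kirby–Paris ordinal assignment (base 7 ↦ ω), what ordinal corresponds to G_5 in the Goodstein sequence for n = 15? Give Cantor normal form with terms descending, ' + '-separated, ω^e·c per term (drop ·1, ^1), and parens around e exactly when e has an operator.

ω^(ω + 1) + ω^ω

i=0: 15 = 2^(2 + 1) + 2^2 + 2 + 1 (b=2); 2→3: 3^(3 + 1) + 3^3 + 3 + 1 = 112; 112−1 = 111
i=1: 111 = 3^(3 + 1) + 3^3 + 3 (b=3); 3→4: 4^(4 + 1) + 4^4 + 4 = 1284; 1284−1 = 1283
i=2: 1283 = 4^(4 + 1) + 4^4 + 3 (b=4); 4→5: 5^(5 + 1) + 5^5 + 3 = 18753; 18753−1 = 18752
i=3: 18752 = 5^(5 + 1) + 5^5 + 2 (b=5); 5→6: 6^(6 + 1) + 6^6 + 2 = 326594; 326594−1 = 326593
i=4: 326593 = 6^(6 + 1) + 6^6 + 1 (b=6); 6→7: 7^(7 + 1) + 7^7 + 1 = 6588345; 6588345−1 = 6588344
i=5: 6588344 = 7^(7 + 1) + 7^7 (b=7); 7→8: 8^(8 + 1) + 8^8 = 150994944; 150994944−1 = 150994943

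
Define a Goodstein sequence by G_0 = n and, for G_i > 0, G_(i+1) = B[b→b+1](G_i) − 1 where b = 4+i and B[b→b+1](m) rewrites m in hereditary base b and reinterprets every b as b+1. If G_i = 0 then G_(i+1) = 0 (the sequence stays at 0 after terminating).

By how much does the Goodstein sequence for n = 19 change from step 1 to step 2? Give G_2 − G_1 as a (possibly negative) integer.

G_0 = 19. HB_4(19) = 4^2 + 3. Bump = 28. G_1 = 27.
G_1 = 27. HB_5(27) = 5^2 + 2. Bump = 38. G_2 = 37.

10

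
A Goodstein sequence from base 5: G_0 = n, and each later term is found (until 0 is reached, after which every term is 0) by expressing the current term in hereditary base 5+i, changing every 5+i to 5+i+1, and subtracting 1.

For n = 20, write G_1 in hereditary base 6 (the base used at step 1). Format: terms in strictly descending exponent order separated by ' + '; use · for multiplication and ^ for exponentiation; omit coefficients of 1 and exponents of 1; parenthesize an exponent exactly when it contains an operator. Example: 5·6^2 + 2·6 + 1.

base 5: 20 = 4·5; at 6: 4·6 = 24; next = 23
base 6: 23 = 3·6 + 5; at 7: 3·7 + 5 = 26; next = 25

3·6 + 5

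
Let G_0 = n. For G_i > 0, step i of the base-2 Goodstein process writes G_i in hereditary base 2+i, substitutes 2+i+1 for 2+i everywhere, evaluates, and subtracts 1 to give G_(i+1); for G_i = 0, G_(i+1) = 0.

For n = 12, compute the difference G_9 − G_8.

3038428376763

12 —HB2→ 2^(2 + 1) + 2^2 —bump→ 3^(3 + 1) + 3^3 = 108 —(−1)→ 107
107 —HB3→ 3^(3 + 1) + 2·3^2 + 2·3 + 2 —bump→ 4^(4 + 1) + 2·4^2 + 2·4 + 2 = 1066 —(−1)→ 1065
1065 —HB4→ 4^(4 + 1) + 2·4^2 + 2·4 + 1 —bump→ 5^(5 + 1) + 2·5^2 + 2·5 + 1 = 15686 —(−1)→ 15685
15685 —HB5→ 5^(5 + 1) + 2·5^2 + 2·5 —bump→ 6^(6 + 1) + 2·6^2 + 2·6 = 280020 —(−1)→ 280019
280019 —HB6→ 6^(6 + 1) + 2·6^2 + 6 + 5 —bump→ 7^(7 + 1) + 2·7^2 + 7 + 5 = 5764911 —(−1)→ 5764910
5764910 —HB7→ 7^(7 + 1) + 2·7^2 + 7 + 4 —bump→ 8^(8 + 1) + 2·8^2 + 8 + 4 = 134217868 —(−1)→ 134217867
134217867 —HB8→ 8^(8 + 1) + 2·8^2 + 8 + 3 —bump→ 9^(9 + 1) + 2·9^2 + 9 + 3 = 3486784575 —(−1)→ 3486784574
3486784574 —HB9→ 9^(9 + 1) + 2·9^2 + 9 + 2 —bump→ 10^(10 + 1) + 2·10^2 + 10 + 2 = 100000000212 —(−1)→ 100000000211
100000000211 —HB10→ 10^(10 + 1) + 2·10^2 + 10 + 1 —bump→ 11^(11 + 1) + 2·11^2 + 11 + 1 = 3138428376975 —(−1)→ 3138428376974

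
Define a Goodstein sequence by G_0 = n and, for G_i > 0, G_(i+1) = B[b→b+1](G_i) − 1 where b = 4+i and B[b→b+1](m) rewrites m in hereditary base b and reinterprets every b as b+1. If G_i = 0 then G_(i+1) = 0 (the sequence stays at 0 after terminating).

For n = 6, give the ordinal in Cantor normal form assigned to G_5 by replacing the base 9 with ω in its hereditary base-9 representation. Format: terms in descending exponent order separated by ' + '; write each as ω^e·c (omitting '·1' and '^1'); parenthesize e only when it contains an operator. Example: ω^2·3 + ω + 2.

4

i=0: 6 = 4 + 2 (b=4); 4→5: 5 + 2 = 7; 7−1 = 6
i=1: 6 = 5 + 1 (b=5); 5→6: 6 + 1 = 7; 7−1 = 6
i=2: 6 = 6 (b=6); 6→7: 7 = 7; 7−1 = 6
i=3: 6 = 6 (b=7); 7→8: 6 = 6; 6−1 = 5
i=4: 5 = 5 (b=8); 8→9: 5 = 5; 5−1 = 4
i=5: 4 = 4 (b=9); 9→10: 4 = 4; 4−1 = 3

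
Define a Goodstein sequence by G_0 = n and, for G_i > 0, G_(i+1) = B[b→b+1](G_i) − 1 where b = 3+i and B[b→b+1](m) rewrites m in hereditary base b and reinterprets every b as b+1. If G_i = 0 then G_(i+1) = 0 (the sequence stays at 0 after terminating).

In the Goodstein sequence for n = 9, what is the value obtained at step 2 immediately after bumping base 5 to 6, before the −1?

[0] 9 ≡ 3^2 (base 3). Lift 4: 16. −1: 15.
[1] 15 ≡ 3·4 + 3 (base 4). Lift 5: 18. −1: 17.
[2] 17 ≡ 3·5 + 2 (base 5). Lift 6: 20. −1: 19.

20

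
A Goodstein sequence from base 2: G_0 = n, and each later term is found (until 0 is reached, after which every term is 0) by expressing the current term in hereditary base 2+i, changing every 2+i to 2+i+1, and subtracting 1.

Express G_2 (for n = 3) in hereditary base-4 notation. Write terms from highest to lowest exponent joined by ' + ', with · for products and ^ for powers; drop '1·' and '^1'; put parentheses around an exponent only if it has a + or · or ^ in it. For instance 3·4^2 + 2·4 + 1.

3

i=0: 3 = 2 + 1 (b=2); 2→3: 3 + 1 = 4; 4−1 = 3
i=1: 3 = 3 (b=3); 3→4: 4 = 4; 4−1 = 3
i=2: 3 = 3 (b=4); 4→5: 3 = 3; 3−1 = 2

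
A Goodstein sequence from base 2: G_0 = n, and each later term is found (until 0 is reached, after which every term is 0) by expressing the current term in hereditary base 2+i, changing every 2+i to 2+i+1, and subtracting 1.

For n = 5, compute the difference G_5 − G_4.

G_0=5  [base 2] 2^2 + 1  →[2↦3]→  3^3 + 1 = 28  −1 ⇒ G_1=27
G_1=27  [base 3] 3^3  →[3↦4]→  4^4 = 256  −1 ⇒ G_2=255
G_2=255  [base 4] 3·4^3 + 3·4^2 + 3·4 + 3  →[4↦5]→  3·5^3 + 3·5^2 + 3·5 + 3 = 468  −1 ⇒ G_3=467
G_3=467  [base 5] 3·5^3 + 3·5^2 + 3·5 + 2  →[5↦6]→  3·6^3 + 3·6^2 + 3·6 + 2 = 776  −1 ⇒ G_4=775
G_4=775  [base 6] 3·6^3 + 3·6^2 + 3·6 + 1  →[6↦7]→  3·7^3 + 3·7^2 + 3·7 + 1 = 1198  −1 ⇒ G_5=1197

422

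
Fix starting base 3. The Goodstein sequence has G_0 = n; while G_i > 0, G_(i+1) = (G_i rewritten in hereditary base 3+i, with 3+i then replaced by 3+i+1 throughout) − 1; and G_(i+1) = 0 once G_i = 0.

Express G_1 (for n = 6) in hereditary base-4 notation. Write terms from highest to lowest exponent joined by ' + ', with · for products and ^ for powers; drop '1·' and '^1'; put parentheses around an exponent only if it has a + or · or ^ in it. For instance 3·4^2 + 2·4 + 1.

4 + 3

G_0 = 6. HB_3(6) = 2·3. Bump = 8. G_1 = 7.
G_1 = 7. HB_4(7) = 4 + 3. Bump = 8. G_2 = 7.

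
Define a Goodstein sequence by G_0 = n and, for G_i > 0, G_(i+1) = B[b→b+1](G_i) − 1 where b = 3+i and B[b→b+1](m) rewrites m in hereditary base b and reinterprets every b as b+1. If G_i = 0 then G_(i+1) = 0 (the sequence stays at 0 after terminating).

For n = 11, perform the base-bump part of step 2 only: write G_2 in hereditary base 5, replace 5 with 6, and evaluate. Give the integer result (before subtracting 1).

36

G_0=11  [base 3] 3^2 + 2  →[3↦4]→  4^2 + 2 = 18  −1 ⇒ G_1=17
G_1=17  [base 4] 4^2 + 1  →[4↦5]→  5^2 + 1 = 26  −1 ⇒ G_2=25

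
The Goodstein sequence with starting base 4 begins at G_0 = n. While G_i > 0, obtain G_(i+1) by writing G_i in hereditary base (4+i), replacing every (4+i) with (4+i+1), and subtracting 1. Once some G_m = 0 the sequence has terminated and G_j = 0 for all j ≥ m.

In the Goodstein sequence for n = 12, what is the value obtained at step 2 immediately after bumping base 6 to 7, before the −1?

(0) 12|_4 = 3·4 ↦ 3·5|_5 = 15 ⇒ 14
(1) 14|_5 = 2·5 + 4 ↦ 2·6 + 4|_6 = 16 ⇒ 15
(2) 15|_6 = 2·6 + 3 ↦ 2·7 + 3|_7 = 17 ⇒ 16

17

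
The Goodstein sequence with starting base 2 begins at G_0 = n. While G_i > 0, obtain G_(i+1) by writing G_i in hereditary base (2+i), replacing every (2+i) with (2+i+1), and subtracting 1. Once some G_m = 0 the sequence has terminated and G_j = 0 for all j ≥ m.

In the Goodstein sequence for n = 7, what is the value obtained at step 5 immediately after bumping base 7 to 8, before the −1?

step 0: 7 = 2^2 + 2 + 1; sub 3 for 2: 3^3 + 3 + 1; = 31; G_1 = 31−1 = 30
step 1: 30 = 3^3 + 3; sub 4 for 3: 4^4 + 4; = 260; G_2 = 260−1 = 259
step 2: 259 = 4^4 + 3; sub 5 for 4: 5^5 + 3; = 3128; G_3 = 3128−1 = 3127
step 3: 3127 = 5^5 + 2; sub 6 for 5: 6^6 + 2; = 46658; G_4 = 46658−1 = 46657
step 4: 46657 = 6^6 + 1; sub 7 for 6: 7^7 + 1; = 823544; G_5 = 823544−1 = 823543
step 5: 823543 = 7^7; sub 8 for 7: 8^8; = 16777216; G_6 = 16777216−1 = 16777215

16777216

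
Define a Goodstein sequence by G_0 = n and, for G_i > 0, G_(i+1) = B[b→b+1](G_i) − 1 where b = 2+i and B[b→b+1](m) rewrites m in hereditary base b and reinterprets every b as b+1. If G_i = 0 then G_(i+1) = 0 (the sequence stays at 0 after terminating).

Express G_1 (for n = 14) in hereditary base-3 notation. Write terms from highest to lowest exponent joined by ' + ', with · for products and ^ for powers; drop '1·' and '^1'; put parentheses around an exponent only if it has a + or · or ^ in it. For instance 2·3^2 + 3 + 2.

step 0: 14 = 2^(2 + 1) + 2^2 + 2; sub 3 for 2: 3^(3 + 1) + 3^3 + 3; = 111; G_1 = 111−1 = 110
step 1: 110 = 3^(3 + 1) + 3^3 + 2; sub 4 for 3: 4^(4 + 1) + 4^4 + 2; = 1282; G_2 = 1282−1 = 1281

3^(3 + 1) + 3^3 + 2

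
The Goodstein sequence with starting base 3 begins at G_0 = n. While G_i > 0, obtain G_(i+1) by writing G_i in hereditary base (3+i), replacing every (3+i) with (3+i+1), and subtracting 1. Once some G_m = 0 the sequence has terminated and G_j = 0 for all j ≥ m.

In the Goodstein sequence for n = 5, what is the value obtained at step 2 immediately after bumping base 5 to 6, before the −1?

step 0: 5 = 3 + 2; sub 4 for 3: 4 + 2; = 6; G_1 = 6−1 = 5
step 1: 5 = 4 + 1; sub 5 for 4: 5 + 1; = 6; G_2 = 6−1 = 5
step 2: 5 = 5; sub 6 for 5: 6; = 6; G_3 = 6−1 = 5

6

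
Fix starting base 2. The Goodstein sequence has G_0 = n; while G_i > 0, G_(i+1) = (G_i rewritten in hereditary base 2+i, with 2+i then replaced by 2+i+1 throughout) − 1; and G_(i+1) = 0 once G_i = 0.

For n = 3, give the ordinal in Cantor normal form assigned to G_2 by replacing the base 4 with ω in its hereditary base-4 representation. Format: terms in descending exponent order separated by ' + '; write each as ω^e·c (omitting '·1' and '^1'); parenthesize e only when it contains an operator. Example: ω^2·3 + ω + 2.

3

[0] 3 ≡ 2 + 1 (base 2). Lift 3: 4. −1: 3.
[1] 3 ≡ 3 (base 3). Lift 4: 4. −1: 3.
[2] 3 ≡ 3 (base 4). Lift 5: 3. −1: 2.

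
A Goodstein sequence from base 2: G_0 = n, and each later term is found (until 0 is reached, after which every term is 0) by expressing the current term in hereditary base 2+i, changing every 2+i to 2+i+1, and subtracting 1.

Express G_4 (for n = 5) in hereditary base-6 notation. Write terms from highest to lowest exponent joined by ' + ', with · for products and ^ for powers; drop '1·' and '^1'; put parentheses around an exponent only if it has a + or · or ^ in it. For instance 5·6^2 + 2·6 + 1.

3·6^3 + 3·6^2 + 3·6 + 1

[0] 5 ≡ 2^2 + 1 (base 2). Lift 3: 28. −1: 27.
[1] 27 ≡ 3^3 (base 3). Lift 4: 256. −1: 255.
[2] 255 ≡ 3·4^3 + 3·4^2 + 3·4 + 3 (base 4). Lift 5: 468. −1: 467.
[3] 467 ≡ 3·5^3 + 3·5^2 + 3·5 + 2 (base 5). Lift 6: 776. −1: 775.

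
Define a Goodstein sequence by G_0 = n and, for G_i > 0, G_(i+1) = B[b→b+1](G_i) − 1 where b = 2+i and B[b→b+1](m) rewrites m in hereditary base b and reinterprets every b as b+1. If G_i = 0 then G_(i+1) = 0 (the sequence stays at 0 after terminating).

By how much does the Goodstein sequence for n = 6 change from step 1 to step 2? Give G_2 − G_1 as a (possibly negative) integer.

228

i=0: 6 = 2^2 + 2 (b=2); 2→3: 3^3 + 3 = 30; 30−1 = 29
i=1: 29 = 3^3 + 2 (b=3); 3→4: 4^4 + 2 = 258; 258−1 = 257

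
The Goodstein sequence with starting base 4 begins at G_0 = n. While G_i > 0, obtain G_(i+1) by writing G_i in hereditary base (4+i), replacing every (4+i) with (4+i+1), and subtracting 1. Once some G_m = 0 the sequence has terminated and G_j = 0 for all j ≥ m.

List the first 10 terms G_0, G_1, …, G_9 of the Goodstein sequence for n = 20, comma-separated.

20, 29, 39, 51, 65, 81, 99, 107, 115, 123

[0] 20 ≡ 4^2 + 4 (base 4). Lift 5: 30. −1: 29.
[1] 29 ≡ 5^2 + 4 (base 5). Lift 6: 40. −1: 39.
[2] 39 ≡ 6^2 + 3 (base 6). Lift 7: 52. −1: 51.
[3] 51 ≡ 7^2 + 2 (base 7). Lift 8: 66. −1: 65.
[4] 65 ≡ 8^2 + 1 (base 8). Lift 9: 82. −1: 81.
[5] 81 ≡ 9^2 (base 9). Lift 10: 100. −1: 99.
[6] 99 ≡ 9·10 + 9 (base 10). Lift 11: 108. −1: 107.
[7] 107 ≡ 9·11 + 8 (base 11). Lift 12: 116. −1: 115.
[8] 115 ≡ 9·12 + 7 (base 12). Lift 13: 124. −1: 123.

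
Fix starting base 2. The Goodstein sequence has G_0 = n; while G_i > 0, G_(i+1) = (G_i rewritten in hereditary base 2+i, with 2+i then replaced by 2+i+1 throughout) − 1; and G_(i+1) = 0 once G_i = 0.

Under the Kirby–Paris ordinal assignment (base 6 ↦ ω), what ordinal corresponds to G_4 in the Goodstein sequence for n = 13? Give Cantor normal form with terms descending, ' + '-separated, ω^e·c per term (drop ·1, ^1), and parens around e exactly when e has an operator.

ω^(ω + 1) + ω^3·3 + ω^2·3 + ω·3 + 1

step 0: 13 = 2^(2 + 1) + 2^2 + 1; sub 3 for 2: 3^(3 + 1) + 3^3 + 1; = 109; G_1 = 109−1 = 108
step 1: 108 = 3^(3 + 1) + 3^3; sub 4 for 3: 4^(4 + 1) + 4^4; = 1280; G_2 = 1280−1 = 1279
step 2: 1279 = 4^(4 + 1) + 3·4^3 + 3·4^2 + 3·4 + 3; sub 5 for 4: 5^(5 + 1) + 3·5^3 + 3·5^2 + 3·5 + 3; = 16093; G_3 = 16093−1 = 16092
step 3: 16092 = 5^(5 + 1) + 3·5^3 + 3·5^2 + 3·5 + 2; sub 6 for 5: 6^(6 + 1) + 3·6^3 + 3·6^2 + 3·6 + 2; = 280712; G_4 = 280712−1 = 280711
step 4: 280711 = 6^(6 + 1) + 3·6^3 + 3·6^2 + 3·6 + 1; sub 7 for 6: 7^(7 + 1) + 3·7^3 + 3·7^2 + 3·7 + 1; = 5765999; G_5 = 5765999−1 = 5765998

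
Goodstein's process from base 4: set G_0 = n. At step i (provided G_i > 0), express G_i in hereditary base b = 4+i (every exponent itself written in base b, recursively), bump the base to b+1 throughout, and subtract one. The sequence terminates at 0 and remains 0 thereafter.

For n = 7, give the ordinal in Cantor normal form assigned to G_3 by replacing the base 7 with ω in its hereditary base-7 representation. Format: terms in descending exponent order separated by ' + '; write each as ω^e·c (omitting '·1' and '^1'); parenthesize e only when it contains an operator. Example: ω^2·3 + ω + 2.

ω

base 4: 7 = 4 + 3; at 5: 5 + 3 = 8; next = 7
base 5: 7 = 5 + 2; at 6: 6 + 2 = 8; next = 7
base 6: 7 = 6 + 1; at 7: 7 + 1 = 8; next = 7
base 7: 7 = 7; at 8: 8 = 8; next = 7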